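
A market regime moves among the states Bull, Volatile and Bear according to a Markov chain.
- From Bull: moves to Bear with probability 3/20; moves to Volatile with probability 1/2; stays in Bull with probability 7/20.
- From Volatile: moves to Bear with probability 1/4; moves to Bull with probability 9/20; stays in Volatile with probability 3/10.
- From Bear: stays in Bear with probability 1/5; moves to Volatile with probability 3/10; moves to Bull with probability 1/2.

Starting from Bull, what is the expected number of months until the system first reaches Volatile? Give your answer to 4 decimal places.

Let t(s) be the expected number of months to first reach Volatile from state s, with t(Volatile) = 0. Conditioning on the first month:
t(Bull) = 1 + 0.35·t(Bull) + 0.15·t(Bear)
t(Bear) = 1 + 0.5·t(Bull) + 0.2·t(Bear)
Solving: t(Bull) = 2.1348, t(Bear) = 2.5843.
Expected months from Bull to Volatile: 2.1348.

2.1348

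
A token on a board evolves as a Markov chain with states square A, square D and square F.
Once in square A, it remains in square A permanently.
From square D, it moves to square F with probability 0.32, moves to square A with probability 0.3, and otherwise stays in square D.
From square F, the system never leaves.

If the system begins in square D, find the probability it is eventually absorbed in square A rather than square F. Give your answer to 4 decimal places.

Let h(s) be the probability of absorption at square A starting from transient state s. Then h(square A) = 1 and h(square F) = 0. By first-step analysis:
h(square D) = 0.3·1 + 0.38·h(square D) + 0.32·0
Solving: h(square D) = 0.4839.
Starting from square D, the probability is 0.4839.

0.4839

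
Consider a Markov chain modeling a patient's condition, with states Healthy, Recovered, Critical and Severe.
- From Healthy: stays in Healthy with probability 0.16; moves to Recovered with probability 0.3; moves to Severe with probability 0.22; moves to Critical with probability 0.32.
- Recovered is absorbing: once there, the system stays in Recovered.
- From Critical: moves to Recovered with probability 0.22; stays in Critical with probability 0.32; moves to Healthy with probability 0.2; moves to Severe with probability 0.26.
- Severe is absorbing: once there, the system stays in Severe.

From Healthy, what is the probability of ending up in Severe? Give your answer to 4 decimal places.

Let h(s) be the probability of absorption at Severe starting from transient state s. Then h(Severe) = 1 and h(Recovered) = 0. By first-step analysis:
h(Healthy) = 0.16·h(Healthy) + 0.3·0 + 0.32·h(Critical) + 0.22·1
h(Critical) = 0.2·h(Healthy) + 0.22·0 + 0.32·h(Critical) + 0.26·1
Solving: h(Healthy) = 0.4590, h(Critical) = 0.5174.
Starting from Healthy, the probability is 0.4590.

0.4590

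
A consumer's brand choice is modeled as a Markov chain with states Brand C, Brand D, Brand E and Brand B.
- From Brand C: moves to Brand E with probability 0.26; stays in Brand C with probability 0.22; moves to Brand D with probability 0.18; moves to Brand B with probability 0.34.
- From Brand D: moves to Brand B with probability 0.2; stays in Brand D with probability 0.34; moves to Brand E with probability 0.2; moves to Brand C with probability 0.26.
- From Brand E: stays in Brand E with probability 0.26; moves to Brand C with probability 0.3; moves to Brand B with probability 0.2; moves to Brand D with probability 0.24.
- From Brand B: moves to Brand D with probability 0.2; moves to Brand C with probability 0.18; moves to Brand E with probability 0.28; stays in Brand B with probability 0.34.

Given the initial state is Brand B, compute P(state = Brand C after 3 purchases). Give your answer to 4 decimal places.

0.2389

Propagate the distribution vector 3 purchases from Brand B.
After 0 purchases: (0.0000, 0.0000, 0.0000, 1.0000)
After 1 purchase: (0.1800, 0.2000, 0.2800, 0.3400)
After 2 purchases: (0.2368, 0.2356, 0.2548, 0.2728)
After 3 purchases: (0.2389, 0.2384, 0.2513, 0.2713)
P(in Brand C after 3 purchases) = 0.2389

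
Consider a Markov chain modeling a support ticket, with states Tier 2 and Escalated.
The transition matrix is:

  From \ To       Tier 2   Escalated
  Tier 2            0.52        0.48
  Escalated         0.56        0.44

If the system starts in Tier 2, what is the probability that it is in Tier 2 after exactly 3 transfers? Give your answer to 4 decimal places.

Propagate the distribution vector 3 transfers from Tier 2.
After 0 transfers: (1.0000, 0.0000)
After 1 transfer: (0.5200, 0.4800)
After 2 transfers: (0.5392, 0.4608)
After 3 transfers: (0.5384, 0.4616)
P(in Tier 2 after 3 transfers) = 0.5384

0.5384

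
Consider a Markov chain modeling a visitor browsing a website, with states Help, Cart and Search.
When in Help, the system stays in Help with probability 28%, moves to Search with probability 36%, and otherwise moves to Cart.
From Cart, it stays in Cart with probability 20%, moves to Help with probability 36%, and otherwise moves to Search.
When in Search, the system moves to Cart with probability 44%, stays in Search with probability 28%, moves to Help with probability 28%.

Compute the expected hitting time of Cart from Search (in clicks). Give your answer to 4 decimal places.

Let t(s) be the expected number of clicks to first reach Cart from state s, with t(Cart) = 0. Conditioning on the first click:
t(Help) = 1 + 0.28·t(Help) + 0.36·t(Search)
t(Search) = 1 + 0.28·t(Help) + 0.28·t(Search)
Solving: t(Help) = 2.5862, t(Search) = 2.3946.
Expected clicks from Search to Cart: 2.3946.

2.3946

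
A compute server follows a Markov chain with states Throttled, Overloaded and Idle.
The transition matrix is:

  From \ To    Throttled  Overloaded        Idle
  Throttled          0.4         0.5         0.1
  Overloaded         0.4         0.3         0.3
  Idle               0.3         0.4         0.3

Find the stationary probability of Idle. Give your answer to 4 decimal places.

0.2245

Let the stationary distribution be π with π = πP and π_1 + π_2 + π_3 = 1.
π_1 = 0.4·π_1 + 0.4·π_2 + 0.3·π_3
π_2 = 0.5·π_1 + 0.3·π_2 + 0.4·π_3
Solving with the normalization constraint gives π = (0.3776, 0.3980, 0.2245).
So the stationary probability of Idle is 0.2245.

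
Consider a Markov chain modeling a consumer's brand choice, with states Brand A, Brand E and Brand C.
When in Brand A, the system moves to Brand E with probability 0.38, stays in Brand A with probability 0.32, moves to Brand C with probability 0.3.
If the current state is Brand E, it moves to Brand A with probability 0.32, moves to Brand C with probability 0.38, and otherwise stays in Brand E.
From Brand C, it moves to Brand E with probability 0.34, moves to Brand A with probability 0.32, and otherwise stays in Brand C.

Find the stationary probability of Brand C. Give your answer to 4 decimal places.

0.3408

Let the stationary distribution be π with π = πP and π_1 + π_2 + π_3 = 1.
π_1 = 0.32·π_1 + 0.32·π_2 + 0.32·π_3
π_2 = 0.38·π_1 + 0.3·π_2 + 0.34·π_3
Solving with the normalization constraint gives π = (0.3200, 0.3392, 0.3408).
So the stationary probability of Brand C is 0.3408.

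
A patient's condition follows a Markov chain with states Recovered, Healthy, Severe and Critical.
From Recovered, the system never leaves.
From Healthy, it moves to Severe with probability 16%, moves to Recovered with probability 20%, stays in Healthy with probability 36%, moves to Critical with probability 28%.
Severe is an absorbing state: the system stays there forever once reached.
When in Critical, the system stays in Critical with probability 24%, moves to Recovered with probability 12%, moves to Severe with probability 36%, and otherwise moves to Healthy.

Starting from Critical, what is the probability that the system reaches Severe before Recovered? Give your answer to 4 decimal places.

Let h(s) be the probability of absorption at Severe starting from transient state s. Then h(Severe) = 1 and h(Recovered) = 0. By first-step analysis:
h(Healthy) = 0.2·0 + 0.36·h(Healthy) + 0.16·1 + 0.28·h(Critical)
h(Critical) = 0.12·0 + 0.28·h(Healthy) + 0.36·1 + 0.24·h(Critical)
Solving: h(Healthy) = 0.5451, h(Critical) = 0.6745.
Starting from Critical, the probability is 0.6745.

0.6745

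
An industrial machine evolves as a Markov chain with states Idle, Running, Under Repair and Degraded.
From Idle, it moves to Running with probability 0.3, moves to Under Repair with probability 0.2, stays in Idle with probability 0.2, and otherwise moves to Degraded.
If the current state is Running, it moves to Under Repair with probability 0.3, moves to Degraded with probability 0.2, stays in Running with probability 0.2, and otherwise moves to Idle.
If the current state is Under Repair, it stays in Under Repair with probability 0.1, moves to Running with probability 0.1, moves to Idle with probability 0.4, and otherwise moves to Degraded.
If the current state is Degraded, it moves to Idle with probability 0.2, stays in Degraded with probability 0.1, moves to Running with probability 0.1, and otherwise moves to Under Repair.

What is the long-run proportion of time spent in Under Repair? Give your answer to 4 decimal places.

0.2920

Let the stationary distribution be π with π = πP and π_1 + π_2 + π_3 + π_4 = 1.
π_1 = 0.2·π_1 + 0.3·π_2 + 0.4·π_3 + 0.2·π_4
π_2 = 0.3·π_1 + 0.2·π_2 + 0.1·π_3 + 0.1·π_4
π_3 = 0.2·π_1 + 0.3·π_2 + 0.1·π_3 + 0.6·π_4
Solving with the normalization constraint gives π = (0.2756, 0.1724, 0.2920, 0.2600).
So the stationary probability of Under Repair is 0.2920.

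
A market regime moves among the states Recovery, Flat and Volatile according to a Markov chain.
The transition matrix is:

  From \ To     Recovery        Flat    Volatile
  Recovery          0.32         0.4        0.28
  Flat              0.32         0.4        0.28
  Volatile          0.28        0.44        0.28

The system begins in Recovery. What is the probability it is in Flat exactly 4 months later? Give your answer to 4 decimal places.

0.4112

Propagate the distribution vector 4 months from Recovery.
After 0 months: (1.0000, 0.0000, 0.0000)
After 1 month: (0.3200, 0.4000, 0.2800)
After 2 months: (0.3088, 0.4112, 0.2800)
After 3 months: (0.3088, 0.4112, 0.2800)
After 4 months: (0.3088, 0.4112, 0.2800)
P(in Flat after 4 months) = 0.4112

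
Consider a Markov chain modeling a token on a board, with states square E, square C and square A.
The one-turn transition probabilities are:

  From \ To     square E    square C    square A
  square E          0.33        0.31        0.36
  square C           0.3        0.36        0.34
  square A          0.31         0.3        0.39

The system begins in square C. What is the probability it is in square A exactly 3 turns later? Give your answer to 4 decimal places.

0.3644

Propagate the distribution vector 3 turns from square C.
After 0 turns: (0.0000, 1.0000, 0.0000)
After 1 turn: (0.3000, 0.3600, 0.3400)
After 2 turns: (0.3124, 0.3246, 0.3630)
After 3 turns: (0.3130, 0.3226, 0.3644)
P(in square A after 3 turns) = 0.3644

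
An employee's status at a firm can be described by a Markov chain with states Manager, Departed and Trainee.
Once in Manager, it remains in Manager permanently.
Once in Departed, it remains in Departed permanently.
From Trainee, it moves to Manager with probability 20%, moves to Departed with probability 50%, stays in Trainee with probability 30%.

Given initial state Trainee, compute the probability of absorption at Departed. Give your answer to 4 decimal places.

Let h(s) be the probability of absorption at Departed starting from transient state s. Then h(Departed) = 1 and h(Manager) = 0. By first-step analysis:
h(Trainee) = 0.2·0 + 0.5·1 + 0.3·h(Trainee)
Solving: h(Trainee) = 0.7143.
Starting from Trainee, the probability is 0.7143.

0.7143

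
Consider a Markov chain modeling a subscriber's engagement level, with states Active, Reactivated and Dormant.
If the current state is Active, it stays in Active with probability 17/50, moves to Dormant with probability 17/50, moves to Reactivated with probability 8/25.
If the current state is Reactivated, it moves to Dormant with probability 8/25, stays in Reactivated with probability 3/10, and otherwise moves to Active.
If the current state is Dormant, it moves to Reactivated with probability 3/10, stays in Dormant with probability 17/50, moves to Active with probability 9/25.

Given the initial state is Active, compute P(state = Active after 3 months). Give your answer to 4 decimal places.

0.3589

Propagate the distribution vector 3 months from Active.
After 0 months: (1.0000, 0.0000, 0.0000)
After 1 month: (0.3400, 0.3200, 0.3400)
After 2 months: (0.3596, 0.3068, 0.3336)
After 3 months: (0.3589, 0.3072, 0.3339)
P(in Active after 3 months) = 0.3589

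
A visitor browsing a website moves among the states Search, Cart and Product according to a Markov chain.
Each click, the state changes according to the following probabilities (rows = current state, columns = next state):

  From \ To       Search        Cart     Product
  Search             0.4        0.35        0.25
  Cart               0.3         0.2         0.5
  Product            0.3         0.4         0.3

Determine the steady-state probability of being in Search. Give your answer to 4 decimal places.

Let the stationary distribution be π with π = πP and π_1 + π_2 + π_3 = 1.
π_1 = 0.4·π_1 + 0.3·π_2 + 0.3·π_3
π_2 = 0.35·π_1 + 0.2·π_2 + 0.4·π_3
Solving with the normalization constraint gives π = (0.3333, 0.3194, 0.3472).
So the stationary probability of Search is 0.3333.

0.3333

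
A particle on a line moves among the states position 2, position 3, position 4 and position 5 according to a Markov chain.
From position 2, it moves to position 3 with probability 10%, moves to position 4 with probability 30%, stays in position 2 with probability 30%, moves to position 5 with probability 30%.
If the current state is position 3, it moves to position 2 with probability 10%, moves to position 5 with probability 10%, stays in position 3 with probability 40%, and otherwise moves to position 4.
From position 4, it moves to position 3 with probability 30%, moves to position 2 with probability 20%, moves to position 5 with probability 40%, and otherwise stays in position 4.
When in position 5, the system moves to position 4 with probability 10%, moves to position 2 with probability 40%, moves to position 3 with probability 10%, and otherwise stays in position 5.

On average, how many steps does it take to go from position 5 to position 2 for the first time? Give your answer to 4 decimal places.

Let t(s) be the expected number of steps to first reach position 2 from state s, with t(position 2) = 0. Conditioning on the first step:
t(position 3) = 1 + 0.4·t(position 3) + 0.4·t(position 4) + 0.1·t(position 5)
t(position 4) = 1 + 0.3·t(position 3) + 0.1·t(position 4) + 0.4·t(position 5)
t(position 5) = 1 + 0.1·t(position 3) + 0.1·t(position 4) + 0.4·t(position 5)
Solving: t(position 3) = 5.0000, t(position 4) = 4.2000, t(position 5) = 3.2000.
Expected steps from position 5 to position 2: 3.2000.

3.2000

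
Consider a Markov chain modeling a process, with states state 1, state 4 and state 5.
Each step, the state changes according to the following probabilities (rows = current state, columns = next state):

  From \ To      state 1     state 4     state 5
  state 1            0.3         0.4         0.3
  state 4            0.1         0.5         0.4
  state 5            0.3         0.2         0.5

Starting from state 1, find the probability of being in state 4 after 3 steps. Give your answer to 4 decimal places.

0.3580

Propagate the distribution vector 3 steps from state 1.
After 0 steps: (1.0000, 0.0000, 0.0000)
After 1 step: (0.3000, 0.4000, 0.3000)
After 2 steps: (0.2200, 0.3800, 0.4000)
After 3 steps: (0.2240, 0.3580, 0.4180)
P(in state 4 after 3 steps) = 0.3580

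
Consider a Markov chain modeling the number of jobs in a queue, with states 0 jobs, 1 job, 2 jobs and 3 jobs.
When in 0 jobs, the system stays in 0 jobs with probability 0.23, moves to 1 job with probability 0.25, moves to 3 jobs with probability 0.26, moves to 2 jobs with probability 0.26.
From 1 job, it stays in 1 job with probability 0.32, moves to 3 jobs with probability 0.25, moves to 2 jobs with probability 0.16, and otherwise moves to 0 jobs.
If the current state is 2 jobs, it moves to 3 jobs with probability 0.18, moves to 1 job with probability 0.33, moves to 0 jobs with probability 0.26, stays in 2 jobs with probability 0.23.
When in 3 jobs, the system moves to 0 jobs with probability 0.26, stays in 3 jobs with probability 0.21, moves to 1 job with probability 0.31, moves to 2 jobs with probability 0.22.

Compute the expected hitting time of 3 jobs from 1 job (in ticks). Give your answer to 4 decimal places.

4.1912

Let t(s) be the expected number of ticks to first reach 3 jobs from state s, with t(3 jobs) = 0. Conditioning on the first tick:
t(0 jobs) = 1 + 0.23·t(0 jobs) + 0.25·t(1 job) + 0.26·t(2 jobs)
t(1 job) = 1 + 0.27·t(0 jobs) + 0.32·t(1 job) + 0.16·t(2 jobs)
t(2 jobs) = 1 + 0.26·t(0 jobs) + 0.33·t(1 job) + 0.23·t(2 jobs)
Solving: t(0 jobs) = 4.1813, t(1 job) = 4.1912, t(2 jobs) = 4.5068.
Expected ticks from 1 job to 3 jobs: 4.1912.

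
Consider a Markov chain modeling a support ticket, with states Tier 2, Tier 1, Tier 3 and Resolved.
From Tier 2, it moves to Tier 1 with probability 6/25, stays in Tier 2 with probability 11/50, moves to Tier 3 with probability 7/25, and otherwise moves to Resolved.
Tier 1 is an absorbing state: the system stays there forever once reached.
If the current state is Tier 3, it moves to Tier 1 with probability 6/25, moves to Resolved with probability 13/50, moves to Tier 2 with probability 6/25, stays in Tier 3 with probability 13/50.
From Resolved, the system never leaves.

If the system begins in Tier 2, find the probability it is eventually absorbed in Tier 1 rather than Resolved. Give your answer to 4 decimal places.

0.4800

Let h(s) be the probability of absorption at Tier 1 starting from transient state s. Then h(Tier 1) = 1 and h(Resolved) = 0. By first-step analysis:
h(Tier 2) = 0.22·h(Tier 2) + 0.24·1 + 0.28·h(Tier 3) + 0.26·0
h(Tier 3) = 0.24·h(Tier 2) + 0.24·1 + 0.26·h(Tier 3) + 0.26·0
Solving: h(Tier 2) = 0.4800, h(Tier 3) = 0.4800.
Starting from Tier 2, the probability is 0.4800.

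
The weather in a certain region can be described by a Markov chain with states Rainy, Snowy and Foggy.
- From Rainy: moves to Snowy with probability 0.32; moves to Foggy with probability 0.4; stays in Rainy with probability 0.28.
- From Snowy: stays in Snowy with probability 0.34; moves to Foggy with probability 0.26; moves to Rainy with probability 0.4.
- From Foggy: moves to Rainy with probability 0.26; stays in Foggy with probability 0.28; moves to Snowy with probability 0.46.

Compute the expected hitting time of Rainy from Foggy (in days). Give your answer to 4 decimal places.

3.1496

Let t(s) be the expected number of days to first reach Rainy from state s, with t(Rainy) = 0. Conditioning on the first day:
t(Snowy) = 1 + 0.34·t(Snowy) + 0.26·t(Foggy)
t(Foggy) = 1 + 0.46·t(Snowy) + 0.28·t(Foggy)
Solving: t(Snowy) = 2.7559, t(Foggy) = 3.1496.
Expected days from Foggy to Rainy: 3.1496.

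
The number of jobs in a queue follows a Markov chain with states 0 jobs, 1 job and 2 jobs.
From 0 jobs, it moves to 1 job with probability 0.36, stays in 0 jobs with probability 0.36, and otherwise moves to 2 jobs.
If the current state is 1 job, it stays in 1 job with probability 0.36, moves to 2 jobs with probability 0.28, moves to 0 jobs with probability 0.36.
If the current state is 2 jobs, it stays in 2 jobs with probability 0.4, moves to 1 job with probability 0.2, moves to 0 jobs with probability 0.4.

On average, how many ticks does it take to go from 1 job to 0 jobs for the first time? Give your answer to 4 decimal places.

Let t(s) be the expected number of ticks to first reach 0 jobs from state s, with t(0 jobs) = 0. Conditioning on the first tick:
t(1 job) = 1 + 0.36·t(1 job) + 0.28·t(2 jobs)
t(2 jobs) = 1 + 0.2·t(1 job) + 0.4·t(2 jobs)
Solving: t(1 job) = 2.6829, t(2 jobs) = 2.5610.
Expected ticks from 1 job to 0 jobs: 2.6829.

2.6829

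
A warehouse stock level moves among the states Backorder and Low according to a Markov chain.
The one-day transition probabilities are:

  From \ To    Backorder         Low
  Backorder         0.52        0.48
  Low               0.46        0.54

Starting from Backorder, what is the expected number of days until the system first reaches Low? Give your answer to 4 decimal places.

2.0833

Let t(s) be the expected number of days to first reach Low from state s, with t(Low) = 0. Conditioning on the first day:
t(Backorder) = 1 + 0.52·t(Backorder)
Solving: t(Backorder) = 2.0833.
Expected days from Backorder to Low: 2.0833.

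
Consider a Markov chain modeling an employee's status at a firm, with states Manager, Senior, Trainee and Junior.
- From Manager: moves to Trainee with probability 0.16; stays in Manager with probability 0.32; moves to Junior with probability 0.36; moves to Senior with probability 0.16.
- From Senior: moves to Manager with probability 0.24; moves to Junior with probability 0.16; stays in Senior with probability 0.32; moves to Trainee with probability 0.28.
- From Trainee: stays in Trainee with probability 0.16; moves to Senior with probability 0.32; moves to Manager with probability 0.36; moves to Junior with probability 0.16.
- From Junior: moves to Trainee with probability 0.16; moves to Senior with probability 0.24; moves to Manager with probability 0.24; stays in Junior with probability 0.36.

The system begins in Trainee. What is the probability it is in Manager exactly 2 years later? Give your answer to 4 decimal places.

Propagate the distribution vector 2 years from Trainee.
After 0 years: (0.0000, 0.0000, 1.0000, 0.0000)
After 1 year: (0.3600, 0.3200, 0.1600, 0.1600)
After 2 years: (0.2880, 0.2496, 0.1984, 0.2640)
P(in Manager after 2 years) = 0.2880

0.2880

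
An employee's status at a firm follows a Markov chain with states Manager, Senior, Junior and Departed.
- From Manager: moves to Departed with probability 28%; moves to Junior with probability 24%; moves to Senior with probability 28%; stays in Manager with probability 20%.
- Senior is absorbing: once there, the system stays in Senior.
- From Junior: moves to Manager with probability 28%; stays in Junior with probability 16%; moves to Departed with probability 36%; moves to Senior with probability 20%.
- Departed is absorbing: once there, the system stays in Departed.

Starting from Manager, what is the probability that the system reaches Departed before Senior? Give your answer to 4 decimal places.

Let h(s) be the probability of absorption at Departed starting from transient state s. Then h(Departed) = 1 and h(Senior) = 0. By first-step analysis:
h(Manager) = 0.2·h(Manager) + 0.28·0 + 0.24·h(Junior) + 0.28·1
h(Junior) = 0.28·h(Manager) + 0.2·0 + 0.16·h(Junior) + 0.36·1
Solving: h(Manager) = 0.5317, h(Junior) = 0.6058.
Starting from Manager, the probability is 0.5317.

0.5317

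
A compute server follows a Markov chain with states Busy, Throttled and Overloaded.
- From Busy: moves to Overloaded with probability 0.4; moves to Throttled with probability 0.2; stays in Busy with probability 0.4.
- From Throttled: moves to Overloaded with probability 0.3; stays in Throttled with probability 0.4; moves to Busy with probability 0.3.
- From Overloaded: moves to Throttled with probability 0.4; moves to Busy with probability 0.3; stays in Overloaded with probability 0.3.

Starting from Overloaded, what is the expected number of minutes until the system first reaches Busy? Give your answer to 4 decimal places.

3.3333

Let t(s) be the expected number of minutes to first reach Busy from state s, with t(Busy) = 0. Conditioning on the first minute:
t(Throttled) = 1 + 0.4·t(Throttled) + 0.3·t(Overloaded)
t(Overloaded) = 1 + 0.4·t(Throttled) + 0.3·t(Overloaded)
Solving: t(Throttled) = 3.3333, t(Overloaded) = 3.3333.
Expected minutes from Overloaded to Busy: 3.3333.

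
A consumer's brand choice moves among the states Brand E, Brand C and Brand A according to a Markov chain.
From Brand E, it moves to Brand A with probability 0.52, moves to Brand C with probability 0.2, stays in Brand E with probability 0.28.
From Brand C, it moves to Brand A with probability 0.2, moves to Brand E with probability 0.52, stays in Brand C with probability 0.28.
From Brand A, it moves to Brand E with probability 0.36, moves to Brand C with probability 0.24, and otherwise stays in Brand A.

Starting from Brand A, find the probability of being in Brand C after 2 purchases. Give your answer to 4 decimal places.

Sum over the intermediate state after 1 purchase:
P = P(Brand A→Brand E)·P(Brand E→Brand C) + P(Brand A→Brand C)·P(Brand C→Brand C) + P(Brand A→Brand A)·P(Brand A→Brand C)
  = 0.36×0.2 + 0.24×0.28 + 0.4×0.24
  = 0.0720 + 0.0672 + 0.0960 = 0.2352

0.2352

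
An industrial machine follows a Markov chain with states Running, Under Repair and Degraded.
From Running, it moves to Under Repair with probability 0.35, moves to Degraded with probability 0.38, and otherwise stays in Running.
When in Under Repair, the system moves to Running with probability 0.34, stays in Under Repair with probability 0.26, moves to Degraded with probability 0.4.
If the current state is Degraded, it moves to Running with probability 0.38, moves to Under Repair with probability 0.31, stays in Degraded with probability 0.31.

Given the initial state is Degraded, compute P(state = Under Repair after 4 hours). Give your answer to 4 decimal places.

0.3079

Propagate the distribution vector 4 hours from Degraded.
After 0 hours: (0.0000, 0.0000, 1.0000)
After 1 hour: (0.3800, 0.3100, 0.3100)
After 2 hours: (0.3258, 0.3097, 0.3645)
After 3 hours: (0.3318, 0.3075, 0.3607)
After 4 hours: (0.3312, 0.3079, 0.3609)
P(in Under Repair after 4 hours) = 0.3079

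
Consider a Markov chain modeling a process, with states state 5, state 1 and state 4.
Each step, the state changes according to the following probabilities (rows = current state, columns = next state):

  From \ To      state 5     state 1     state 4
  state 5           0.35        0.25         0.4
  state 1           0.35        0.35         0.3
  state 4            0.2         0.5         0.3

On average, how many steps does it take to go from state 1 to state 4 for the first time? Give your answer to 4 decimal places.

Let t(s) be the expected number of steps to first reach state 4 from state s, with t(state 4) = 0. Conditioning on the first step:
t(state 5) = 1 + 0.35·t(state 5) + 0.25·t(state 1)
t(state 1) = 1 + 0.35·t(state 5) + 0.35·t(state 1)
Solving: t(state 5) = 2.6866, t(state 1) = 2.9851.
Expected steps from state 1 to state 4: 2.9851.

2.9851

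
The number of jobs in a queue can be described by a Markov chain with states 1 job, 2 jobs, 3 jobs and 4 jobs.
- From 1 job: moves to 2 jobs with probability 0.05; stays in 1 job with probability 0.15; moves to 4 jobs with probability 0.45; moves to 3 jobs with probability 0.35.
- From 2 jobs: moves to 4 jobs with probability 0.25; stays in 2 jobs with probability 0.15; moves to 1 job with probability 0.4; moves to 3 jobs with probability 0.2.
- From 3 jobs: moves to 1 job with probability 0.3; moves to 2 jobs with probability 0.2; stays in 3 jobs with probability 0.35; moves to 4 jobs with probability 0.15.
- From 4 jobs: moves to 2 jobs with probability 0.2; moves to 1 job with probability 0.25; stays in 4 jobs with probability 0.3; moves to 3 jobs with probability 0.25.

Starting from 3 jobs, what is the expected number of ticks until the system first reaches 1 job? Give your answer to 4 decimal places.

3.2352

Let t(s) be the expected number of ticks to first reach 1 job from state s, with t(1 job) = 0. Conditioning on the first tick:
t(2 jobs) = 1 + 0.15·t(2 jobs) + 0.2·t(3 jobs) + 0.25·t(4 jobs)
t(3 jobs) = 1 + 0.2·t(2 jobs) + 0.35·t(3 jobs) + 0.15·t(4 jobs)
t(4 jobs) = 1 + 0.2·t(2 jobs) + 0.25·t(3 jobs) + 0.3·t(4 jobs)
Solving: t(2 jobs) = 2.9452, t(3 jobs) = 3.2352, t(4 jobs) = 3.4255.
Expected ticks from 3 jobs to 1 job: 3.2352.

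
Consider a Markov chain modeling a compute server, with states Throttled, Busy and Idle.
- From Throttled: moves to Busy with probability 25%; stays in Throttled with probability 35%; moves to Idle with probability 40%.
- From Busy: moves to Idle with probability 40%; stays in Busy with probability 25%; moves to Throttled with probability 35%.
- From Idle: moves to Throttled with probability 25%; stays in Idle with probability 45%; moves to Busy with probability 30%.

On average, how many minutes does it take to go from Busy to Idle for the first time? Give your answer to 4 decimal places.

Let t(s) be the expected number of minutes to first reach Idle from state s, with t(Idle) = 0. Conditioning on the first minute:
t(Throttled) = 1 + 0.35·t(Throttled) + 0.25·t(Busy)
t(Busy) = 1 + 0.35·t(Throttled) + 0.25·t(Busy)
Solving: t(Throttled) = 2.5000, t(Busy) = 2.5000.
Expected minutes from Busy to Idle: 2.5000.

2.5000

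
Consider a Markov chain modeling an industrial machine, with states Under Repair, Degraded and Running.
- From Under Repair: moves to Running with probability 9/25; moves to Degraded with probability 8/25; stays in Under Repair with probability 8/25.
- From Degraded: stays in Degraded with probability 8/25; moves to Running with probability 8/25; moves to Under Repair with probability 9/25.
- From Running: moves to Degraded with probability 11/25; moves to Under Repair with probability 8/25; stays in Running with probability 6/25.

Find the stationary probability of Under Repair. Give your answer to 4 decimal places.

0.3343

Let the stationary distribution be π with π = πP and π_1 + π_2 + π_3 = 1.
π_1 = 0.32·π_1 + 0.36·π_2 + 0.32·π_3
π_2 = 0.32·π_1 + 0.32·π_2 + 0.44·π_3
Solving with the normalization constraint gives π = (0.3343, 0.3570, 0.3087).
So the stationary probability of Under Repair is 0.3343.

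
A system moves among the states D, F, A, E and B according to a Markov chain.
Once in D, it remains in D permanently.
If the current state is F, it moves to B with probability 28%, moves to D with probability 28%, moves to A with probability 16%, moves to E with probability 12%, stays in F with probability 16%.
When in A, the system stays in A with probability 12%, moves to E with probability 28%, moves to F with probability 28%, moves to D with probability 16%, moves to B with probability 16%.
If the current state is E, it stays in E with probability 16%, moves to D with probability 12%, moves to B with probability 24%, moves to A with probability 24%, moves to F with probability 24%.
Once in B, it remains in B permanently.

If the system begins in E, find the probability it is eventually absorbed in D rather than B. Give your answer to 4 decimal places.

Let h(s) be the probability of absorption at D starting from transient state s. Then h(D) = 1 and h(B) = 0. By first-step analysis:
h(F) = 0.28·1 + 0.16·h(F) + 0.16·h(A) + 0.12·h(E) + 0.28·0
h(A) = 0.16·1 + 0.28·h(F) + 0.12·h(A) + 0.28·h(E) + 0.16·0
h(E) = 0.12·1 + 0.24·h(F) + 0.24·h(A) + 0.16·h(E) + 0.24·0
Solving: h(F) = 0.4813, h(A) = 0.4666, h(E) = 0.4137.
Starting from E, the probability is 0.4137.

0.4137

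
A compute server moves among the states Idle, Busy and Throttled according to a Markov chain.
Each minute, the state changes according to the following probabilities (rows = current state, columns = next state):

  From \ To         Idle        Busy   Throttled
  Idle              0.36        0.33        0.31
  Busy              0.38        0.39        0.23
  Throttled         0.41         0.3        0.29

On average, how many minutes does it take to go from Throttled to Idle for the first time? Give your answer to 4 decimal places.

Let t(s) be the expected number of minutes to first reach Idle from state s, with t(Idle) = 0. Conditioning on the first minute:
t(Busy) = 1 + 0.39·t(Busy) + 0.23·t(Throttled)
t(Throttled) = 1 + 0.3·t(Busy) + 0.29·t(Throttled)
Solving: t(Busy) = 2.5817, t(Throttled) = 2.4993.
Expected minutes from Throttled to Idle: 2.4993.

2.4993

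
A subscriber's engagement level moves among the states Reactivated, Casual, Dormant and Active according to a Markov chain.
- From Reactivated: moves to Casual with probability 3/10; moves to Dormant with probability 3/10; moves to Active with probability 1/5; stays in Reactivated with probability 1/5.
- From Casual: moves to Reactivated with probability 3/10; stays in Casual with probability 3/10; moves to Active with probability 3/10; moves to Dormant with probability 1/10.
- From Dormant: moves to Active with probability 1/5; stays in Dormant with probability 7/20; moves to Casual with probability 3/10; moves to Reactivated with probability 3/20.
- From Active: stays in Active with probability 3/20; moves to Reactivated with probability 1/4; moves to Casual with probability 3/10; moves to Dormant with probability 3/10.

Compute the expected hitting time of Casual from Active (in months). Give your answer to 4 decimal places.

3.3333

Let t(s) be the expected number of months to first reach Casual from state s, with t(Casual) = 0. Conditioning on the first month:
t(Reactivated) = 1 + 0.2·t(Reactivated) + 0.3·t(Dormant) + 0.2·t(Active)
t(Dormant) = 1 + 0.15·t(Reactivated) + 0.35·t(Dormant) + 0.2·t(Active)
t(Active) = 1 + 0.25·t(Reactivated) + 0.3·t(Dormant) + 0.15·t(Active)
Solving: t(Reactivated) = 3.3333, t(Dormant) = 3.3333, t(Active) = 3.3333.
Expected months from Active to Casual: 3.3333.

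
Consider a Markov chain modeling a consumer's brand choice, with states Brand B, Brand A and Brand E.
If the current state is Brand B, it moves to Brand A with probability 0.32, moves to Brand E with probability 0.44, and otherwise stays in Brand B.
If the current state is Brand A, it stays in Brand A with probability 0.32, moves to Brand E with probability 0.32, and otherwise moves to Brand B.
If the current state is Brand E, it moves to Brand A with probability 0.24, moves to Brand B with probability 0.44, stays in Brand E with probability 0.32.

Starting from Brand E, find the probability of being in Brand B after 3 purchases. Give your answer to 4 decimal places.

Propagate the distribution vector 3 purchases from Brand E.
After 0 purchases: (0.0000, 0.0000, 1.0000)
After 1 purchase: (0.4400, 0.2400, 0.3200)
After 2 purchases: (0.3328, 0.2944, 0.3728)
After 3 purchases: (0.3499, 0.2902, 0.3599)
P(in Brand B after 3 purchases) = 0.3499

0.3499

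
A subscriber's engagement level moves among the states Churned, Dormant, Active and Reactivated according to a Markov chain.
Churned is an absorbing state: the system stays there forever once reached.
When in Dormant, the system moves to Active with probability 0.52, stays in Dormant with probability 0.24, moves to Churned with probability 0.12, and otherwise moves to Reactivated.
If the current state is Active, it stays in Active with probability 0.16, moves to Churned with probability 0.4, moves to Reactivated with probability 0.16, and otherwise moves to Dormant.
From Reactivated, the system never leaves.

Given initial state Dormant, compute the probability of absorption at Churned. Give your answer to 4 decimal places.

0.6266

Let h(s) be the probability of absorption at Churned starting from transient state s. Then h(Churned) = 1 and h(Reactivated) = 0. By first-step analysis:
h(Dormant) = 0.12·1 + 0.24·h(Dormant) + 0.52·h(Active) + 0.12·0
h(Active) = 0.4·1 + 0.28·h(Dormant) + 0.16·h(Active) + 0.16·0
Solving: h(Dormant) = 0.6266, h(Active) = 0.6851.
Starting from Dormant, the probability is 0.6266.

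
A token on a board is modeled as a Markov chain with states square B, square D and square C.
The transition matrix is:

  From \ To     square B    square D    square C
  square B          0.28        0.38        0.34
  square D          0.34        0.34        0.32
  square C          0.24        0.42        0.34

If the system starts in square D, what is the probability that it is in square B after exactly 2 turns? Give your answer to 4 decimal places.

0.2876

Sum over the intermediate state after 1 turn:
P = P(square D→square B)·P(square B→square B) + P(square D→square D)·P(square D→square B) + P(square D→square C)·P(square C→square B)
  = 0.34×0.28 + 0.34×0.34 + 0.32×0.24
  = 0.0952 + 0.1156 + 0.0768 = 0.2876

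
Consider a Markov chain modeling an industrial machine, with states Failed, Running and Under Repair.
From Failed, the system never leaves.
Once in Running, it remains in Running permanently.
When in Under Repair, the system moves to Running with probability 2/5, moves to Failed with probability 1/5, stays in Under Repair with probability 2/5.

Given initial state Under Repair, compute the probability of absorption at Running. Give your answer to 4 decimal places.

Let h(s) be the probability of absorption at Running starting from transient state s. Then h(Running) = 1 and h(Failed) = 0. By first-step analysis:
h(Under Repair) = 0.2·0 + 0.4·1 + 0.4·h(Under Repair)
Solving: h(Under Repair) = 0.6667.
Starting from Under Repair, the probability is 0.6667.

0.6667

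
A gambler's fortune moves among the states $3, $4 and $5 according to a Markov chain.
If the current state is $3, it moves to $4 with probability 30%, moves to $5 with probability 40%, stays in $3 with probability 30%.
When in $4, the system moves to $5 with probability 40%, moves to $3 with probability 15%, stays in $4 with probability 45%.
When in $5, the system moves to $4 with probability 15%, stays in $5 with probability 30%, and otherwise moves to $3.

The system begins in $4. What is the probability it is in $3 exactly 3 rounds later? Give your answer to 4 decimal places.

Propagate the distribution vector 3 rounds from $4.
After 0 rounds: (0.0000, 1.0000, 0.0000)
After 1 round: (0.1500, 0.4500, 0.4000)
After 2 rounds: (0.3325, 0.3075, 0.3600)
After 3 rounds: (0.3439, 0.2921, 0.3640)
P(in $3 after 3 rounds) = 0.3439

0.3439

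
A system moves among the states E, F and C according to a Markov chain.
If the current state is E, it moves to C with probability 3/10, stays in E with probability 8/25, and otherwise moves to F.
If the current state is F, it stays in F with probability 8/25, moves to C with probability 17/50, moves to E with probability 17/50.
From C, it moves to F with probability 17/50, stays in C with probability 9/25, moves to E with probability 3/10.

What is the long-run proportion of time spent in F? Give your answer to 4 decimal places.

0.3459

Let the stationary distribution be π with π = πP and π_1 + π_2 + π_3 = 1.
π_1 = 0.32·π_1 + 0.34·π_2 + 0.3·π_3
π_2 = 0.38·π_1 + 0.32·π_2 + 0.34·π_3
Solving with the normalization constraint gives π = (0.3202, 0.3459, 0.3339).
So the stationary probability of F is 0.3459.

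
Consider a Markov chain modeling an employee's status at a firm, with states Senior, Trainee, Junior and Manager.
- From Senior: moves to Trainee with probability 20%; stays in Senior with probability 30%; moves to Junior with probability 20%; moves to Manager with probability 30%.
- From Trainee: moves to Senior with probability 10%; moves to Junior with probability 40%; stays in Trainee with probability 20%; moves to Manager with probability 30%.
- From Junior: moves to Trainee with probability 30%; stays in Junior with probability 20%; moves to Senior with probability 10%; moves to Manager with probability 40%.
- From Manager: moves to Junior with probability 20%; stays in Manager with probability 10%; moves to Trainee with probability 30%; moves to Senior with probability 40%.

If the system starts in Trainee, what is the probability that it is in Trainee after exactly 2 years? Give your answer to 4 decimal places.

Propagate the distribution vector 2 years from Trainee.
After 0 years: (0.0000, 1.0000, 0.0000, 0.0000)
After 1 year: (0.1000, 0.2000, 0.4000, 0.3000)
After 2 years: (0.2100, 0.2700, 0.2400, 0.2800)
P(in Trainee after 2 years) = 0.2700

0.2700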